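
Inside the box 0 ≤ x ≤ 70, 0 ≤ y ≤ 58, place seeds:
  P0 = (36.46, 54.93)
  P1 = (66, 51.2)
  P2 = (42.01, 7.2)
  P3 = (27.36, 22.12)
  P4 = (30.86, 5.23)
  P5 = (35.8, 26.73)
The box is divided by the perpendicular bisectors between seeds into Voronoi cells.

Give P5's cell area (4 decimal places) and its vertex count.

1. box [0,70]×[0,58]: [(0, 0) (70, 0) (70, 58) (0, 58)]
2. ⊥bis P5·P0 via (36.13,40.83): [(0, 41.6756) (0, 0) (70, 0) (70, 40.0373)]  |A|=2859.9513
3. ⊥bis P5·P1 via (50.9,38.965): [(49.6452, 40.5137) (0, 41.6756) (0, 0) (70, 0) (70, 15.3925)]  |A|=2609.1303
4. ⊥bis P5·P2 via (38.905,16.965): [(62.6167, 24.5047) (49.6452, 40.5137) (0, 41.6756) (0, 4.5943)]  |A|=1550.804
5. ⊥bis P5·P3 via (31.58,24.425): [(36.1357, 16.0844) (62.6167, 24.5047) (49.6452, 40.5137) (22.4445, 41.1503)]  |A|=603.1252
6. ⊥bis P5·P4 via (33.33,15.98): [(36.1357, 16.0844) (62.6167, 24.5047) (49.6452, 40.5137) (22.4445, 41.1503)]  |A|=603.1252
7. canonical 4-gon: [(36.1357, 16.0844) (62.6167, 24.5047) (49.6452, 40.5137) (22.4445, 41.1503)]
8. shoelace: 603.1252

Area of P5's cell: 603.1252 (4 vertices)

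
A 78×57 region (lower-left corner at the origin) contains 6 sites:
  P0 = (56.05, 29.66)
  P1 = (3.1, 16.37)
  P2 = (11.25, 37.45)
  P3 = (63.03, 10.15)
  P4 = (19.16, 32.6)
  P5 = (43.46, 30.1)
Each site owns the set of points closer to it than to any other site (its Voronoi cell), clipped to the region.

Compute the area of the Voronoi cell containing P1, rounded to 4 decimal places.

1. box [0,78]×[0,57]: [(0, 0) (78, 0) (78, 57) (0, 57)]
2. ⊥bis P1·P0 via (29.575,23.015): [(0, 0) (35.3516, 0) (21.0451, 57) (0, 57)]  |A|=1607.3038
3. ⊥bis P1·P2 via (7.175,26.91): [(0, 29.684) (0, 0) (35.3516, 0) (30.8996, 17.7375)]  |A|=772.137
4. ⊥bis P1·P3 via (33.065,13.26): [(0, 29.684) (0, 0) (31.6888, 0) (32.7603, 10.3242) (30.8996, 17.7375)]  |A|=753.2294
5. ⊥bis P1·P4 via (11.13,24.485): [(9.644, 25.9554) (0, 29.684) (0, 0) (31.6888, 0) (32.0786, 3.7558)]  |A|=600.8414
6. ⊥bis P1·P5 via (23.28,23.235): [(28.8044, 6.9957) (9.644, 25.9554) (0, 29.684) (0, 0) (31.1843, 0)]  |A|=592.2967
7. canonical 5-gon: [(28.8044, 6.9957) (9.644, 25.9554) (0, 29.684) (0, 0) (31.1843, 0)]
8. shoelace: 592.2967

Area of P1's cell: 592.2967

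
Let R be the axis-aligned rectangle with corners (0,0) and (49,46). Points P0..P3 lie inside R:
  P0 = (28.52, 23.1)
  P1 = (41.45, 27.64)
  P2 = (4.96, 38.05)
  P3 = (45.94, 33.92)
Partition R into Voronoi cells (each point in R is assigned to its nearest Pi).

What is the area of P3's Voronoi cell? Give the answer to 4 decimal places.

Area of P3's cell: 242.7160

1. box [0,49]×[0,46]: [(0, 0) (49, 0) (49, 46) (0, 46)]
2. ⊥bis P3·P0 via (37.23,28.51): [(49, 9.5605) (49, 46) (26.3665, 46)]  |A|=412.3761
3. ⊥bis P3·P1 via (43.695,30.78): [(29.5293, 40.9081) (49, 26.9871) (49, 46) (26.3665, 46)]  |A|=242.7219
4. ⊥bis P3·P2 via (25.45,35.985): [(26.4464, 45.8715) (29.5293, 40.9081) (49, 26.9871) (49, 46) (26.4593, 46)]  |A|=242.716
5. canonical 5-gon: [(26.4464, 45.8715) (29.5293, 40.9081) (49, 26.9871) (49, 46) (26.4593, 46)]
6. shoelace: 242.716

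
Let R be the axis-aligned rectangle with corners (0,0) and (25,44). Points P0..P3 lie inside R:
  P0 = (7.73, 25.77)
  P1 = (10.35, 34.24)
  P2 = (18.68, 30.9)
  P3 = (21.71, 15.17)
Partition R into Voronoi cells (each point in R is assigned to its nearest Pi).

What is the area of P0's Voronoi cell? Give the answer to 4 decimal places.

1. box [0,25]×[0,44]: [(0, 0) (25, 0) (25, 44) (0, 44)]
2. ⊥bis P0·P1 via (9.04,30.005): [(0, 32.8013) (0, 0) (25, 0) (25, 25.0681)]  |A|=723.3682
3. ⊥bis P0·P2 via (13.205,28.335): [(12.9959, 28.7813) (0, 32.8013) (0, 0) (25, 0) (25, 3.1585)]  |A|=591.8656
4. ⊥bis P0·P3 via (14.72,20.47): [(16.0611, 22.2387) (12.9959, 28.7813) (0, 32.8013) (0, 1.0563)]  |A|=291.2825
5. canonical 4-gon: [(16.0611, 22.2387) (12.9959, 28.7813) (0, 32.8013) (0, 1.0563)]
6. shoelace: 291.2825

Area of P0's cell: 291.2825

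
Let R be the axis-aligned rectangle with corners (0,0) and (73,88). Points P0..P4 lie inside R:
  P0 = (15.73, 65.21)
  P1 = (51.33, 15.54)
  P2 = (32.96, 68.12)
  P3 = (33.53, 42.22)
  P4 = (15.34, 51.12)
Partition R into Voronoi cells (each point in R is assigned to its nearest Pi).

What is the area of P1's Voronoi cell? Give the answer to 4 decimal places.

Area of P1's cell: 1818.1635

1. box [0,73]×[0,88]: [(0, 0) (73, 0) (73, 88) (0, 88)]
2. ⊥bis P1·P0 via (33.53,40.375): [(0, 16.343) (0, 0) (73, 0) (73, 68.6643)]  |A|=3102.7693
3. ⊥bis P1·P2 via (42.145,41.83): [(29.2975, 37.3414) (0, 16.343) (0, 0) (73, 0) (73, 52.6099)]  |A|=2751.9592
4. ⊥bis P1·P3 via (42.43,28.88): [(0, 0.5721) (0, 0) (73, 0) (73, 49.2753)]  |A|=1819.4303
5. ⊥bis P1·P4 via (33.335,33.33): [(2.7915, 2.4345) (0.3847, 0) (73, 0) (73, 49.2753)]  |A|=1818.1635
6. canonical 4-gon: [(2.7915, 2.4345) (0.3847, 0) (73, 0) (73, 49.2753)]
7. shoelace: 1818.1635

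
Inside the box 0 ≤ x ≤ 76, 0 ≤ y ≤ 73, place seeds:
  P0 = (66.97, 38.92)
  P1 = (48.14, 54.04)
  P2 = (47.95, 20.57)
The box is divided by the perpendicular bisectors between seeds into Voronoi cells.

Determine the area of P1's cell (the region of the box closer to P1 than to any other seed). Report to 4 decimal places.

1. box [0,76]×[0,73]: [(0, 0) (76, 0) (76, 73) (0, 73)]
2. ⊥bis P1·P0 via (57.555,46.48): [(0, 0) (20.2328, 0) (76, 69.4509) (76, 73) (0, 73)]  |A|=3611.459
3. ⊥bis P1·P2 via (48.045,37.305): [(0, 37.5777) (50.178, 37.2929) (76, 69.4509) (76, 73) (0, 73)]  |A|=2291.4021
4. canonical 5-gon: [(0, 37.5777) (50.178, 37.2929) (76, 69.4509) (76, 73) (0, 73)]
5. shoelace: 2291.4021

Area of P1's cell: 2291.4021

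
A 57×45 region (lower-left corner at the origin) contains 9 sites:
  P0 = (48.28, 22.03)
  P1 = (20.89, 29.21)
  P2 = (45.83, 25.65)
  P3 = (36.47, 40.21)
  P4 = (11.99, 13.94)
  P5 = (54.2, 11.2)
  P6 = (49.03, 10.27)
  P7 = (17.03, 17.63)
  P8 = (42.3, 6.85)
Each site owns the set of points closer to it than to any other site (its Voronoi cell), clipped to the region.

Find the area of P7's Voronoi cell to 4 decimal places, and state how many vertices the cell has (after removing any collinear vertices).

Area of P7's cell: 268.0929 (4 vertices)

1. box [0,57]×[0,45]: [(0, 0) (57, 0) (57, 45) (0, 45)]
2. ⊥bis P7·P0 via (32.655,19.83): [(0, 0) (35.4471, 0) (29.1111, 45) (0, 45)]  |A|=1452.5579
3. ⊥bis P7·P1 via (18.96,23.42): [(0, 29.74) (0, 0) (35.4471, 0) (32.799, 18.807)]  |A|=821.048
4. ⊥bis P7·P2 via (31.43,21.64): [(32.1596, 19.0201) (0, 29.74) (0, 0) (35.4471, 0) (33.3923, 14.5932)]  |A|=819.7639
5. ⊥bis P7·P3 via (26.75,28.92): [(32.1596, 19.0201) (0, 29.74) (0, 0) (35.4471, 0) (33.3923, 14.5932)]  |A|=819.7639
6. ⊥bis P7·P4 via (14.51,15.785): [(32.1596, 19.0201) (5.6789, 27.847) (26.0669, 0) (35.4471, 0) (33.3923, 14.5932)]  |A|=372.3765
7. ⊥bis P7·P5 via (35.615,14.415): [(32.1596, 19.0201) (5.6789, 27.847) (26.0669, 0) (33.1214, 0) (34.4035, 7.4117) (33.3923, 14.5932)]  |A|=363.7578
8. ⊥bis P7·P6 via (33.03,13.95): [(33.2749, 15.0149) (32.1596, 19.0201) (5.6789, 27.847) (26.0669, 0) (29.8215, 0)]  |A|=329.7194
9. ⊥bis P7·P8 via (29.665,12.24): [(32.3167, 18.4559) (32.1596, 19.0201) (5.6789, 27.847) (25.0412, 1.401)]  |A|=268.0929
10. canonical 4-gon: [(32.3167, 18.4559) (32.1596, 19.0201) (5.6789, 27.847) (25.0412, 1.401)]
11. shoelace: 268.0929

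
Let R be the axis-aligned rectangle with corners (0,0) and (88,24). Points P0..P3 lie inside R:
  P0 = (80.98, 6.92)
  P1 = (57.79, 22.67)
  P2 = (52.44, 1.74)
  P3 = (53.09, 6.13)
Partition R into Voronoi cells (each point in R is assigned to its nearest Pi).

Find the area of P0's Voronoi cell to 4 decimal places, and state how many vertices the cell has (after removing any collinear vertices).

Area of P0's cell: 448.1516 (6 vertices)

1. box [0,88]×[0,24]: [(0, 0) (88, 0) (88, 24) (0, 24)]
2. ⊥bis P0·P1 via (69.385,14.795): [(59.3366, 0) (88, 0) (88, 24) (75.6368, 24)]  |A|=492.3189
3. ⊥bis P0·P2 via (66.71,4.33): [(65.7753, 9.4801) (67.4959, 0) (88, 0) (88, 24) (75.6368, 24)]  |A|=453.6437
4. ⊥bis P0·P3 via (67.035,6.525): [(66.9042, 11.1423) (67.1688, 1.8023) (67.4959, 0) (88, 0) (88, 24) (75.6368, 24)]  |A|=448.1516
5. canonical 6-gon: [(66.9042, 11.1423) (67.1688, 1.8023) (67.4959, 0) (88, 0) (88, 24) (75.6368, 24)]
6. shoelace: 448.1516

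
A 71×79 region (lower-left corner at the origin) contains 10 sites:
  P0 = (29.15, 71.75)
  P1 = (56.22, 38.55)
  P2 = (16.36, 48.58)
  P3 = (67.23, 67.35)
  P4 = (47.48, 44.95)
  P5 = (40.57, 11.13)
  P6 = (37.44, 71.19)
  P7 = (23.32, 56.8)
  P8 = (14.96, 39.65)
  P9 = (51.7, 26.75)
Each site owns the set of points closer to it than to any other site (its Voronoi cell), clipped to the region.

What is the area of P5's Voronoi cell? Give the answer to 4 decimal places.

1. box [0,71]×[0,79]: [(0, 0) (71, 0) (71, 79) (0, 79)]
2. ⊥bis P5·P0 via (34.86,41.44): [(0, 34.8728) (0, 0) (71, 0) (71, 48.2483)]  |A|=2950.8003
3. ⊥bis P5·P1 via (48.395,24.84): [(23.1693, 39.2376) (0, 34.8728) (0, 0) (71, 0) (71, 11.9382)]  |A|=2082.4302
4. ⊥bis P5·P2 via (28.465,29.855): [(33.6901, 33.2328) (0, 11.4535) (0, 0) (71, 0) (71, 11.9382)]  |A|=1595.4057
5. ⊥bis P5·P3 via (53.9,39.24): [(33.6901, 33.2328) (0, 11.4535) (0, 0) (71, 0) (71, 11.9382)]  |A|=1595.4057
6. ⊥bis P5·P4 via (44.025,28.04): [(42.0988, 28.4336) (30.0684, 30.8916) (0, 11.4535) (0, 0) (71, 0) (71, 11.9382)]  |A|=1576.8714
7. ⊥bis P5·P6 via (39.005,41.16): [(42.0988, 28.4336) (30.0684, 30.8916) (0, 11.4535) (0, 0) (71, 0) (71, 11.9382)]  |A|=1576.8714
8. ⊥bis P5·P7 via (31.945,33.965): [(42.0988, 28.4336) (30.0684, 30.8916) (0, 11.4535) (0, 0) (71, 0) (71, 11.9382)]  |A|=1576.8714
9. ⊥bis P5·P8 via (27.765,25.39): [(42.0988, 28.4336) (33.183, 30.2552) (0, 0.458) (0, 0) (71, 0) (71, 11.9382)]  |A|=1354.6015
10. ⊥bis P5·P9 via (46.135,18.94): [(31.8876, 29.092) (0, 0.458) (0, 0) (71, 0) (71, 1.2225)]  |A|=1063.9735
11. canonical 5-gon: [(31.8876, 29.092) (0, 0.458) (0, 0) (71, 0) (71, 1.2225)]
12. shoelace: 1063.9735

Area of P5's cell: 1063.9735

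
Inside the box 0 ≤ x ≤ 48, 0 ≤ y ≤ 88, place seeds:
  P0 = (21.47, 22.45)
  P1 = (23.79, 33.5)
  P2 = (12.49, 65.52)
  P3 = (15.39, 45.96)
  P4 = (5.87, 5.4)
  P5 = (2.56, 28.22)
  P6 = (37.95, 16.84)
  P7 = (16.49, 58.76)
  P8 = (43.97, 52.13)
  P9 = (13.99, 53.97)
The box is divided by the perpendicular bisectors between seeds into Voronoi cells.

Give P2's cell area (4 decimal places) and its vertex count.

1. box [0,48]×[0,88]: [(0, 0) (48, 0) (48, 88) (0, 88)]
2. ⊥bis P2·P0 via (16.98,43.985): [(0, 40.4447) (48, 50.4526) (48, 88) (0, 88)]  |A|=2042.4646
3. ⊥bis P2·P1 via (18.14,49.51): [(0, 43.1083) (48, 60.0477) (48, 88) (0, 88)]  |A|=1748.255
4. ⊥bis P2·P3 via (13.94,55.74): [(0, 53.6732) (48, 60.7898) (48, 88) (0, 88)]  |A|=1476.8874
5. ⊥bis P2·P4 via (9.18,35.46): [(0, 53.6732) (48, 60.7898) (48, 88) (0, 88)]  |A|=1476.8874
6. ⊥bis P2·P5 via (7.525,46.87): [(0, 53.6732) (48, 60.7898) (48, 88) (0, 88)]  |A|=1476.8874
7. ⊥bis P2·P6 via (25.22,41.18): [(0, 53.6732) (48, 60.7898) (48, 88) (0, 88)]  |A|=1476.8874
8. ⊥bis P2·P7 via (14.49,62.14): [(0, 53.6732) (0.2417, 53.7091) (48, 81.9684) (48, 88) (0, 88)]  |A|=971.1605
9. ⊥bis P2·P8 via (28.23,58.825): [(0, 53.6732) (0.2417, 53.7091) (34.7356, 74.1196) (40.6396, 88) (0, 88)]  |A|=880.0749
10. ⊥bis P2·P9 via (13.24,59.745): [(0, 58.0255) (9.6558, 59.2795) (34.7356, 74.1196) (40.6396, 88) (0, 88)]  |A|=858.5579
11. canonical 5-gon: [(0, 58.0255) (9.6558, 59.2795) (34.7356, 74.1196) (40.6396, 88) (0, 88)]
12. shoelace: 858.5579

Area of P2's cell: 858.5579 (5 vertices)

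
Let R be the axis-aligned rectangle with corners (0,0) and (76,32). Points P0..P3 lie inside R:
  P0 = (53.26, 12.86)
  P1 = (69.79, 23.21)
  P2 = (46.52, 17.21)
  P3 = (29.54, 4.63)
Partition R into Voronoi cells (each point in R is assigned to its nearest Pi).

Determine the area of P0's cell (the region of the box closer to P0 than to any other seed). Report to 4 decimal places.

Area of P0's cell: 409.6064

1. box [0,76]×[0,32]: [(0, 0) (76, 0) (76, 32) (0, 32)]
2. ⊥bis P0·P1 via (61.525,18.035): [(0, 0) (72.8173, 0) (52.781, 32) (0, 32)]  |A|=2009.5739
3. ⊥bis P0·P2 via (49.89,15.035): [(40.1864, 0) (72.8173, 0) (56.7491, 25.6626)]  |A|=418.6977
4. ⊥bis P0·P3 via (41.4,8.745): [(42.949, 4.2805) (44.4342, 0) (72.8173, 0) (56.7491, 25.6626)]  |A|=409.6064
5. canonical 4-gon: [(42.949, 4.2805) (44.4342, 0) (72.8173, 0) (56.7491, 25.6626)]
6. shoelace: 409.6064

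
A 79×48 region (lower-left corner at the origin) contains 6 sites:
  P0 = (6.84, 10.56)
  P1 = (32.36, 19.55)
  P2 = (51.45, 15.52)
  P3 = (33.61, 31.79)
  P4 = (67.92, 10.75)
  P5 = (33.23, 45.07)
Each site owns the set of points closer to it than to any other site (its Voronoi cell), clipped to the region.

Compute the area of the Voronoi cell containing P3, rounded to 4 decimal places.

1. box [0,79]×[0,48]: [(0, 0) (79, 0) (79, 48) (0, 48)]
2. ⊥bis P3·P0 via (20.225,21.175): [(0, 46.6777) (37.0179, 0) (79, 0) (79, 48) (0, 48)]  |A|=2928.0446
3. ⊥bis P3·P1 via (32.985,25.67): [(0, 46.6777) (15.2216, 27.4841) (79, 20.9708) (79, 48) (0, 48)]  |A|=1682.3837
4. ⊥bis P3·P2 via (42.53,23.655): [(0, 46.6777) (15.2216, 27.4841) (43.3979, 24.6066) (64.7325, 48) (0, 48)]  |A|=1034.3518
5. ⊥bis P3·P4 via (50.765,21.27): [(0, 46.6777) (15.2216, 27.4841) (43.3979, 24.6066) (64.7325, 48) (0, 48)]  |A|=1034.3518
6. ⊥bis P3·P5 via (33.42,38.43): [(7.1373, 37.6779) (15.2216, 27.4841) (43.3979, 24.6066) (56.6099, 39.0936)]  |A|=480.9836
7. canonical 4-gon: [(7.1373, 37.6779) (15.2216, 27.4841) (43.3979, 24.6066) (56.6099, 39.0936)]
8. shoelace: 480.9836

Area of P3's cell: 480.9836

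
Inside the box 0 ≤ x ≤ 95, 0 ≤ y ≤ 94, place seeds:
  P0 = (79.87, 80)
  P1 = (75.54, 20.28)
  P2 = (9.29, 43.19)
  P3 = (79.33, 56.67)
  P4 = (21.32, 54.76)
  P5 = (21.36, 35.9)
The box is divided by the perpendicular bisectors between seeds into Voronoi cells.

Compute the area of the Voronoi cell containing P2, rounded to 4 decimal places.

Area of P2's cell: 477.1396

1. box [0,95]×[0,94]: [(0, 0) (95, 0) (95, 94) (0, 94)]
2. ⊥bis P2·P0 via (44.58,61.595): [(0, 0) (76.704, 0) (27.6796, 94) (0, 94)]  |A|=4906.0307
3. ⊥bis P2·P1 via (42.415,31.735): [(0, 0) (31.4407, 0) (49.4872, 52.1859) (27.6796, 94) (0, 94)]  |A|=3724.9763
4. ⊥bis P2·P3 via (44.31,49.93): [(0, 0) (31.4407, 0) (45.8822, 41.7612) (40.594, 69.2378) (27.6796, 94) (0, 94)]  |A|=3647.8858
5. ⊥bis P2·P4 via (15.305,48.975): [(0, 64.8885) (0, 0) (31.4407, 0) (39.6304, 23.6825)]  |A|=1658.0743
6. ⊥bis P2·P5 via (15.325,39.545): [(18.8158, 45.3246) (0, 64.8885) (0, 14.1715)]  |A|=477.1396
7. canonical 3-gon: [(18.8158, 45.3246) (0, 64.8885) (0, 14.1715)]
8. shoelace: 477.1396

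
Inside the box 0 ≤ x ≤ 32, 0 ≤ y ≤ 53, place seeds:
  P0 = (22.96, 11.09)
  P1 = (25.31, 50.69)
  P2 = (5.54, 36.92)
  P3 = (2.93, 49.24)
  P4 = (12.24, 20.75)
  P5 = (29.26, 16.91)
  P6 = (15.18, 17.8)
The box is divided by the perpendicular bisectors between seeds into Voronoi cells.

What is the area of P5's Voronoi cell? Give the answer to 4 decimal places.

Area of P5's cell: 194.0866

1. box [0,32]×[0,53]: [(0, 0) (32, 0) (32, 53) (0, 53)]
2. ⊥bis P5·P0 via (26.11,14): [(0, 42.2634) (32, 7.6242) (32, 53) (0, 53)]  |A|=897.7979
3. ⊥bis P5·P1 via (27.285,33.8): [(9.7164, 31.7456) (32, 7.6242) (32, 34.3513)]  |A|=297.7881
4. ⊥bis P5·P2 via (17.4,26.915): [(22.762, 33.2711) (15.8626, 25.0926) (32, 7.6242) (32, 34.3513)]  |A|=249.7036
5. ⊥bis P5·P3 via (16.095,33.075): [(22.762, 33.2711) (15.8626, 25.0926) (32, 7.6242) (32, 34.3513)]  |A|=249.7036
6. ⊥bis P5·P4 via (20.75,18.83): [(24.0419, 33.4208) (20.9263, 19.6113) (32, 7.6242) (32, 34.3513)]  |A|=201.4834
7. ⊥bis P5·P6 via (22.22,17.355): [(24.0419, 33.4208) (22.9217, 28.4554) (22.2706, 18.156) (32, 7.6242) (32, 34.3513)]  |A|=194.0866
8. canonical 5-gon: [(24.0419, 33.4208) (22.9217, 28.4554) (22.2706, 18.156) (32, 7.6242) (32, 34.3513)]
9. shoelace: 194.0866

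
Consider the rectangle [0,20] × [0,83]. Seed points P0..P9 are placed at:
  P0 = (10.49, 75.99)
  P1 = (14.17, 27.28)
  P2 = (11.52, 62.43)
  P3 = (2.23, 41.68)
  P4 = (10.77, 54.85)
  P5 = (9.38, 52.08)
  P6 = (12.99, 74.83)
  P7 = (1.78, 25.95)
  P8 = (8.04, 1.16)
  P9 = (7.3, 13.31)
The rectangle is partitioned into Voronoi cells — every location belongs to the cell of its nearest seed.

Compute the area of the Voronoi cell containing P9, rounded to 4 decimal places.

1. box [0,20]×[0,83]: [(0, 0) (20, 0) (20, 83) (0, 83)]
2. ⊥bis P9·P0 via (8.895,44.65): [(0, 45.1027) (0, 0) (20, 0) (20, 44.0848)]  |A|=891.8753
3. ⊥bis P9·P1 via (10.735,20.295): [(0, 25.5741) (0, 0) (20, 0) (20, 15.7388)]  |A|=413.129
4. ⊥bis P9·P2 via (9.41,37.87): [(0, 25.5741) (0, 0) (20, 0) (20, 15.7388)]  |A|=413.129
5. ⊥bis P9·P3 via (4.765,27.495): [(0, 25.5741) (0, 0) (20, 0) (20, 15.7388)]  |A|=413.129
6. ⊥bis P9·P4 via (9.035,34.08): [(0, 25.5741) (0, 0) (20, 0) (20, 15.7388)]  |A|=413.129
7. ⊥bis P9·P5 via (8.34,32.695): [(0, 25.5741) (0, 0) (20, 0) (20, 15.7388)]  |A|=413.129
8. ⊥bis P9·P6 via (10.145,44.07): [(0, 25.5741) (0, 0) (20, 0) (20, 15.7388)]  |A|=413.129
9. ⊥bis P9·P7 via (4.54,19.63): [(8.5374, 21.3757) (0, 17.6473) (0, 0) (20, 0) (20, 15.7388)]  |A|=379.2919
10. ⊥bis P9·P8 via (7.67,7.235): [(8.5374, 21.3757) (0, 17.6473) (0, 6.7679) (20, 7.986) (20, 15.7388)]  |A|=231.7537
11. canonical 5-gon: [(8.5374, 21.3757) (0, 17.6473) (0, 6.7679) (20, 7.986) (20, 15.7388)]
12. shoelace: 231.7537

Area of P9's cell: 231.7537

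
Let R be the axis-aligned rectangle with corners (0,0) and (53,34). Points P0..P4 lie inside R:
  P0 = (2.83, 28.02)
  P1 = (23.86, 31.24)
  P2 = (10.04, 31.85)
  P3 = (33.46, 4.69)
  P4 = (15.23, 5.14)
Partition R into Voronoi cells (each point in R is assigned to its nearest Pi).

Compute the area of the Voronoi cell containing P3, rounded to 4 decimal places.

Area of P3's cell: 617.1820

1. box [0,53]×[0,34]: [(0, 0) (53, 0) (53, 34) (0, 34)]
2. ⊥bis P3·P0 via (18.145,16.355): [(5.6879, 0) (53, 0) (53, 34) (31.5847, 34)]  |A|=1168.3665
3. ⊥bis P3·P1 via (28.66,17.965): [(15.8408, 13.3298) (5.6879, 0) (53, 0) (53, 26.7659)]  |A|=812.6307
4. ⊥bis P3·P2 via (21.75,18.27): [(16.151, 13.442) (15.4962, 12.8773) (5.6879, 0) (53, 0) (53, 26.7659)]  |A|=812.5798
5. ⊥bis P3·P4 via (24.345,4.915): [(24.6312, 16.5082) (24.2237, 0) (53, 0) (53, 26.7659)]  |A|=617.182
6. canonical 4-gon: [(24.6312, 16.5082) (24.2237, 0) (53, 0) (53, 26.7659)]
7. shoelace: 617.182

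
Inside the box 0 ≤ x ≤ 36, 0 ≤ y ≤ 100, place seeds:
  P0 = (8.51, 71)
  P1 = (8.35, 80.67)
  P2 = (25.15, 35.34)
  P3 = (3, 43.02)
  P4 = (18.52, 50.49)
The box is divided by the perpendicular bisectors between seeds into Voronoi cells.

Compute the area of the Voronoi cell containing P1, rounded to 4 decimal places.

1. box [0,36]×[0,100]: [(0, 0) (36, 0) (36, 100) (0, 100)]
2. ⊥bis P1·P0 via (8.43,75.835): [(0, 75.6955) (36, 76.2912) (36, 100) (0, 100)]  |A|=864.2396
3. ⊥bis P1·P2 via (16.75,58.005): [(0, 75.6955) (36, 76.2912) (36, 100) (0, 100)]  |A|=864.2396
4. ⊥bis P1·P3 via (5.675,61.845): [(0, 75.6955) (36, 76.2912) (36, 100) (0, 100)]  |A|=864.2396
5. ⊥bis P1·P4 via (13.435,65.58): [(0, 75.6955) (36, 76.2912) (36, 100) (0, 100)]  |A|=864.2396
6. canonical 4-gon: [(0, 75.6955) (36, 76.2912) (36, 100) (0, 100)]
7. shoelace: 864.2396

Area of P1's cell: 864.2396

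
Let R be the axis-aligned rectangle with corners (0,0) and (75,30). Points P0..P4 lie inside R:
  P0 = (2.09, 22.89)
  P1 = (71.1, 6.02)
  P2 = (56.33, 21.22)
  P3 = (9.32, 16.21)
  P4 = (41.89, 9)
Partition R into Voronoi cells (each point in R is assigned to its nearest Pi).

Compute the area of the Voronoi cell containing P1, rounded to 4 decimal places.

Area of P1's cell: 291.4160

1. box [0,75]×[0,30]: [(0, 0) (75, 0) (75, 30) (0, 30)]
2. ⊥bis P1·P0 via (36.595,14.455): [(33.0614, 0) (75, 0) (75, 30) (40.3951, 30)]  |A|=1148.1531
3. ⊥bis P1·P2 via (63.715,13.62): [(49.6985, 0) (75, 0) (75, 24.5858)]  |A|=311.0285
4. ⊥bis P1·P3 via (40.21,11.115): [(49.6985, 0) (75, 0) (75, 24.5858)]  |A|=311.0285
5. ⊥bis P1·P4 via (56.495,7.51): [(56.3924, 6.5046) (55.7288, 0) (75, 0) (75, 24.5858)]  |A|=291.416
6. canonical 4-gon: [(56.3924, 6.5046) (55.7288, 0) (75, 0) (75, 24.5858)]
7. shoelace: 291.416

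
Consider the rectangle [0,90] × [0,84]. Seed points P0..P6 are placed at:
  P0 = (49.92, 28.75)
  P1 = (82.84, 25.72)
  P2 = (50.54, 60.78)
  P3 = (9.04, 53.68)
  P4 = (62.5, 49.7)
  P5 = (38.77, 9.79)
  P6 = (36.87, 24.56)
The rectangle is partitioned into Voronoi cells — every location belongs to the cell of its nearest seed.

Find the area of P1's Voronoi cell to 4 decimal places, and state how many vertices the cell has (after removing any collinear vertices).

Area of P1's cell: 1021.7480 (5 vertices)

1. box [0,90]×[0,84]: [(0, 0) (90, 0) (90, 84) (0, 84)]
2. ⊥bis P1·P0 via (66.38,27.235): [(63.8733, 0) (90, 0) (90, 84) (71.6047, 84)]  |A|=1869.9248
3. ⊥bis P1·P2 via (66.69,43.25): [(67.9619, 44.4218) (63.8733, 0) (90, 0) (90, 64.725)]  |A|=1293.5062
4. ⊥bis P1·P3 via (45.94,39.7): [(67.9619, 44.4218) (63.8733, 0) (90, 0) (90, 64.725)]  |A|=1293.5062
5. ⊥bis P1·P4 via (72.67,37.71): [(66.8931, 32.81) (63.8733, 0) (90, 0) (90, 52.4094)]  |A|=1034.1184
6. ⊥bis P1·P5 via (60.805,17.755): [(66.8931, 32.81) (64.5531, 7.386) (67.2229, 0) (90, 0) (90, 52.4094)]  |A|=1021.748
7. ⊥bis P1·P6 via (59.855,25.14): [(66.8931, 32.81) (64.5531, 7.386) (67.2229, 0) (90, 0) (90, 52.4094)]  |A|=1021.748
8. canonical 5-gon: [(66.8931, 32.81) (64.5531, 7.386) (67.2229, 0) (90, 0) (90, 52.4094)]
9. shoelace: 1021.748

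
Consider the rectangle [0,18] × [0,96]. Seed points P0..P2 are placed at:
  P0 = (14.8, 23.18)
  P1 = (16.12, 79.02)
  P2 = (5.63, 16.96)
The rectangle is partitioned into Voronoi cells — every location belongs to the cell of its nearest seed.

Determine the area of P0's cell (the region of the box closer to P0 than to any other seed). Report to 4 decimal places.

Area of P0's cell: 529.0463

1. box [0,18]×[0,96]: [(0, 0) (18, 0) (18, 96) (0, 96)]
2. ⊥bis P0·P1 via (15.46,51.1): [(0, 51.4655) (0, 0) (18, 0) (18, 51.04)]  |A|=922.5487
3. ⊥bis P0·P2 via (10.215,20.07): [(0, 51.4655) (0, 35.1297) (18, 8.5928) (18, 51.04)]  |A|=529.0463
4. canonical 4-gon: [(0, 51.4655) (0, 35.1297) (18, 8.5928) (18, 51.04)]
5. shoelace: 529.0463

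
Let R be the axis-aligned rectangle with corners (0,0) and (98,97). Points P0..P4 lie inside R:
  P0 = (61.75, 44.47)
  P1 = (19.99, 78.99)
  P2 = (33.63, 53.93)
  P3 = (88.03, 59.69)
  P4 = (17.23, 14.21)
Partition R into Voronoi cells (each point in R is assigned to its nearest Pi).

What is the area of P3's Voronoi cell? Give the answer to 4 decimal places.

1. box [0,98]×[0,97]: [(0, 0) (98, 0) (98, 97) (0, 97)]
2. ⊥bis P3·P0 via (74.89,52.08): [(98, 12.1765) (98, 97) (48.8747, 97)]  |A|=2083.4897
3. ⊥bis P3·P1 via (54.01,69.34): [(57.5882, 81.9546) (98, 12.1765) (98, 97) (61.8559, 97)]  |A|=1985.8355
4. ⊥bis P3·P2 via (60.83,56.81): [(58.0101, 83.442) (58.2973, 80.7303) (98, 12.1765) (98, 97) (61.8559, 97)]  |A|=1985.0498
5. ⊥bis P3·P4 via (52.63,36.95): [(58.0101, 83.442) (58.2973, 80.7303) (98, 12.1765) (98, 97) (61.8559, 97)]  |A|=1985.0498
6. canonical 5-gon: [(58.0101, 83.442) (58.2973, 80.7303) (98, 12.1765) (98, 97) (61.8559, 97)]
7. shoelace: 1985.0498

Area of P3's cell: 1985.0498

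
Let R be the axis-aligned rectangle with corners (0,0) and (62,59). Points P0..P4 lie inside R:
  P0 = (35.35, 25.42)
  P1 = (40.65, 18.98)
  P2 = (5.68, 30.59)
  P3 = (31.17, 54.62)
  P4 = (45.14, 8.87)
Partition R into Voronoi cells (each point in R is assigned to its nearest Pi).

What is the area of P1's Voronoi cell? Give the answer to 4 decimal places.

1. box [0,62]×[0,59]: [(0, 0) (62, 0) (62, 59) (0, 59)]
2. ⊥bis P1·P0 via (38,22.2): [(11.0249, 0) (62, 0) (62, 41.9516)]  |A|=1069.2422
3. ⊥bis P1·P2 via (23.165,24.785): [(16.4069, 4.4293) (14.9364, 0) (62, 0) (62, 41.9516)]  |A|=1060.5796
4. ⊥bis P1·P3 via (35.91,36.8): [(16.4069, 4.4293) (14.9364, 0) (62, 0) (62, 41.9516)]  |A|=1060.5796
5. ⊥bis P1·P4 via (42.895,13.925): [(16.4069, 4.4293) (15.5237, 1.769) (62, 22.4098) (62, 41.9516)]  |A|=498.1892
6. canonical 4-gon: [(16.4069, 4.4293) (15.5237, 1.769) (62, 22.4098) (62, 41.9516)]
7. shoelace: 498.1892

Area of P1's cell: 498.1892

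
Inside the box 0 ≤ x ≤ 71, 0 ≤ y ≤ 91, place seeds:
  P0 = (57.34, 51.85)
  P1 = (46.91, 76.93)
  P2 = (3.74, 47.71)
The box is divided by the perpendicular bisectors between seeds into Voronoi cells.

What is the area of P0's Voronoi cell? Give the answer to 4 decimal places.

Area of P0's cell: 2487.9068

1. box [0,71]×[0,91]: [(0, 0) (71, 0) (71, 91) (0, 91)]
2. ⊥bis P0·P1 via (52.125,64.39): [(0, 42.7128) (0, 0) (71, 0) (71, 72.2395)]  |A|=4080.8084
3. ⊥bis P0·P2 via (30.54,49.78): [(30.1184, 55.2381) (34.3849, 0) (71, 0) (71, 72.2395)]  |A|=2487.9068
4. canonical 4-gon: [(30.1184, 55.2381) (34.3849, 0) (71, 0) (71, 72.2395)]
5. shoelace: 2487.9068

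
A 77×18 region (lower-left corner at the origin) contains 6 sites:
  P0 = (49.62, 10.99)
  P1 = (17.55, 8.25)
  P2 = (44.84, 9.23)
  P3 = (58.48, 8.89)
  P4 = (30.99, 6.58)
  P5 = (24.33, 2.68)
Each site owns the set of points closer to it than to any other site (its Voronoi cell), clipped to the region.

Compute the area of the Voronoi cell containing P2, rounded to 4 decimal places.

Area of P2's cell: 178.7979

1. box [0,77]×[0,18]: [(0, 0) (77, 0) (77, 18) (0, 18)]
2. ⊥bis P2·P0 via (47.23,10.11): [(0, 0) (50.9525, 0) (44.3249, 18) (0, 18)]  |A|=857.4967
3. ⊥bis P2·P1 via (31.195,8.74): [(31.5089, 0) (50.9525, 0) (44.3249, 18) (30.8625, 18)]  |A|=296.1547
4. ⊥bis P2·P3 via (51.66,9.06): [(31.5089, 0) (50.9525, 0) (44.3249, 18) (30.8625, 18)]  |A|=296.1547
5. ⊥bis P2·P4 via (37.915,7.905): [(39.4275, 0) (50.9525, 0) (44.3249, 18) (35.9835, 18)]  |A|=178.7979
6. ⊥bis P2·P5 via (34.585,5.955): [(39.4275, 0) (50.9525, 0) (44.3249, 18) (35.9835, 18)]  |A|=178.7979
7. canonical 4-gon: [(39.4275, 0) (50.9525, 0) (44.3249, 18) (35.9835, 18)]
8. shoelace: 178.7979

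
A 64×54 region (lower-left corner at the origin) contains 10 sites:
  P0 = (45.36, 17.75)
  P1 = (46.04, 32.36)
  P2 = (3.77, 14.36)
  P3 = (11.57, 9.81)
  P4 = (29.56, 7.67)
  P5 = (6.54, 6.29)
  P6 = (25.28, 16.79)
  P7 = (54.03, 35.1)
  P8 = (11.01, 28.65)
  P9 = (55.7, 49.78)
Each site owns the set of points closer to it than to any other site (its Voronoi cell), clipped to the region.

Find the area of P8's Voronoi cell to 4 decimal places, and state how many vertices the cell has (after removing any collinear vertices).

1. box [0,64]×[0,54]: [(0, 0) (64, 0) (64, 54) (0, 54)]
2. ⊥bis P8·P0 via (28.185,23.2): [(0, 0) (20.8231, 0) (37.9585, 54) (0, 54)]  |A|=1587.1044
3. ⊥bis P8·P1 via (28.525,30.505): [(0, 0) (20.8231, 0) (29.02, 25.8313) (26.0367, 54) (0, 54)]  |A|=1419.1932
4. ⊥bis P8·P2 via (7.39,21.505): [(0, 25.2491) (24.8415, 12.6633) (29.02, 25.8313) (26.0367, 54) (0, 54)]  |A|=973.7363
5. ⊥bis P8·P3 via (11.29,19.23): [(0, 25.2491) (11.8476, 19.2466) (27.0741, 19.6992) (29.02, 25.8313) (26.0367, 54) (0, 54)]  |A|=920.6753
6. ⊥bis P8·P4 via (20.285,18.16): [(0, 25.2491) (11.8476, 19.2466) (21.8502, 19.5439) (29.015, 25.8788) (26.0367, 54) (0, 54)]  |A|=904.6233
7. ⊥bis P8·P5 via (8.775,17.47): [(0, 25.2491) (11.8476, 19.2466) (21.8502, 19.5439) (29.015, 25.8788) (26.0367, 54) (0, 54)]  |A|=904.6233
8. ⊥bis P8·P6 via (18.145,22.72): [(0, 25.2491) (11.8476, 19.2466) (15.3446, 19.3505) (28.0831, 34.6775) (26.0367, 54) (0, 54)]  |A|=821.527
9. ⊥bis P8·P7 via (32.52,31.875): [(0, 25.2491) (11.8476, 19.2466) (15.3446, 19.3505) (28.0831, 34.6775) (26.0367, 54) (0, 54)]  |A|=821.527
10. ⊥bis P8·P9 via (33.355,39.215): [(0, 25.2491) (11.8476, 19.2466) (15.3446, 19.3505) (28.0831, 34.6775) (26.0367, 54) (0, 54)]  |A|=821.527
11. canonical 6-gon: [(0, 25.2491) (11.8476, 19.2466) (15.3446, 19.3505) (28.0831, 34.6775) (26.0367, 54) (0, 54)]
12. shoelace: 821.527

Area of P8's cell: 821.5270 (6 vertices)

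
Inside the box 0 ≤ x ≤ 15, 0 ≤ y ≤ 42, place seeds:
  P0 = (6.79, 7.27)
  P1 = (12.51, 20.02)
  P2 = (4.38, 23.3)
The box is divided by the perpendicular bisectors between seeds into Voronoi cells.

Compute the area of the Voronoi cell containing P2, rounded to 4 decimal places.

Area of P2's cell: 299.8254

1. box [0,15]×[0,42]: [(0, 0) (15, 0) (15, 42) (0, 42)]
2. ⊥bis P2·P0 via (5.585,15.285): [(0, 14.4453) (15, 16.7005) (15, 42) (0, 42)]  |A|=396.4064
3. ⊥bis P2·P1 via (8.445,21.66): [(0, 14.4453) (5.8916, 15.3311) (15, 37.9076) (15, 42) (0, 42)]  |A|=299.8254
4. canonical 5-gon: [(0, 14.4453) (5.8916, 15.3311) (15, 37.9076) (15, 42) (0, 42)]
5. shoelace: 299.8254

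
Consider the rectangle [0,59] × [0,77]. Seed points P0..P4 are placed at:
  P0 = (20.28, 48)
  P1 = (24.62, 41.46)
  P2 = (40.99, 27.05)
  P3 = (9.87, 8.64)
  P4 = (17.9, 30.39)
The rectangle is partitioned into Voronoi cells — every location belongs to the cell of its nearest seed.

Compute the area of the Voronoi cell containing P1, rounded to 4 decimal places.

Area of P1's cell: 486.6412

1. box [0,59]×[0,77]: [(0, 0) (59, 0) (59, 77) (0, 77)]
2. ⊥bis P1·P0 via (22.45,44.73): [(0, 29.832) (0, 0) (59, 0) (59, 68.9849)]  |A|=2915.098
3. ⊥bis P1·P2 via (32.805,34.255): [(0, 29.832) (0, 0) (2.6514, 0) (59, 64.013) (59, 68.9849)]  |A|=1111.5775
4. ⊥bis P1·P3 via (17.245,25.05): [(2.6668, 31.6017) (22.5883, 22.6486) (59, 64.013) (59, 68.9849)]  |A|=715.0597
5. ⊥bis P1·P4 via (21.26,35.925): [(14.952, 39.7543) (29.7424, 30.7758) (59, 64.013) (59, 68.9849)]  |A|=486.6412
6. canonical 4-gon: [(14.952, 39.7543) (29.7424, 30.7758) (59, 64.013) (59, 68.9849)]
7. shoelace: 486.6412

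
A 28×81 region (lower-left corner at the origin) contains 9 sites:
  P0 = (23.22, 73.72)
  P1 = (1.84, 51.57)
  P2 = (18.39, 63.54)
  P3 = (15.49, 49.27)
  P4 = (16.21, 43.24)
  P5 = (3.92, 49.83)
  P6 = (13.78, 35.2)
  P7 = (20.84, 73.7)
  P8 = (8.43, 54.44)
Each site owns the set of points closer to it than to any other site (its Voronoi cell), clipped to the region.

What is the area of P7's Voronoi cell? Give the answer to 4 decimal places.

1. box [0,28]×[0,81]: [(0, 0) (28, 0) (28, 81) (0, 81)]
2. ⊥bis P7·P0 via (22.03,73.71): [(0, 0) (22.6494, 0) (21.9687, 81) (0, 81)]  |A|=1807.0351
3. ⊥bis P7·P1 via (11.34,62.635): [(0, 72.3711) (22.2014, 53.3098) (21.9687, 81) (0, 81)]  |A|=399.9466
4. ⊥bis P7·P2 via (19.615,68.62): [(0, 73.35) (22.0778, 68.0261) (21.9687, 81) (0, 81)]  |A|=226.9573
5. ⊥bis P7·P3 via (18.165,61.485): [(0, 73.35) (22.0778, 68.0261) (21.9687, 81) (0, 81)]  |A|=226.9573
6. ⊥bis P7·P4 via (18.525,58.47): [(0, 73.35) (22.0778, 68.0261) (21.9687, 81) (0, 81)]  |A|=226.9573
7. ⊥bis P7·P5 via (12.38,61.765): [(0, 73.35) (22.0778, 68.0261) (21.9687, 81) (0, 81)]  |A|=226.9573
8. ⊥bis P7·P6 via (17.31,54.45): [(0, 73.35) (22.0778, 68.0261) (21.9687, 81) (0, 81)]  |A|=226.9573
9. ⊥bis P7·P8 via (14.635,64.07): [(0, 73.4999) (0.3719, 73.2603) (22.0778, 68.0261) (21.9687, 81) (0, 81)]  |A|=226.9295
10. canonical 5-gon: [(0, 73.4999) (0.3719, 73.2603) (22.0778, 68.0261) (21.9687, 81) (0, 81)]
11. shoelace: 226.9295

Area of P7's cell: 226.9295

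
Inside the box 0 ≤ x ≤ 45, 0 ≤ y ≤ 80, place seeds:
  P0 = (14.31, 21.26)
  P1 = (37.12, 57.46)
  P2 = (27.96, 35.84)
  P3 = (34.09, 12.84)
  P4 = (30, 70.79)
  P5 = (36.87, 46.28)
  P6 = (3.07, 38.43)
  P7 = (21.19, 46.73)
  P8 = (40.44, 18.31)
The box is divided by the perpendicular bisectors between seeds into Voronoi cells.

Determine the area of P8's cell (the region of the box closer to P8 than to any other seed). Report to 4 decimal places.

Area of P8's cell: 209.4788

1. box [0,45]×[0,80]: [(0, 0) (45, 0) (45, 80) (0, 80)]
2. ⊥bis P8·P0 via (27.375,19.785): [(25.1413, 0) (45, 0) (45, 80) (34.1731, 80)]  |A|=1227.4229
3. ⊥bis P8·P1 via (38.78,37.885): [(29.3279, 37.0834) (25.1413, 0) (45, 0) (45, 38.4125)]  |A|=669.2151
4. ⊥bis P8·P2 via (34.2,27.075): [(27.6735, 22.4286) (25.1413, 0) (45, 0) (45, 34.7638)]  |A|=523.8691
5. ⊥bis P8·P3 via (37.265,15.575): [(29.9593, 24.056) (45, 6.5956) (45, 34.7638)]  |A|=211.8338
6. ⊥bis P8·P4 via (35.22,44.55): [(29.9593, 24.056) (45, 6.5956) (45, 34.7638)]  |A|=211.8338
7. ⊥bis P8·P5 via (38.655,32.295): [(42.1608, 32.7425) (29.9593, 24.056) (45, 6.5956) (45, 33.1049)]  |A|=209.4788
8. ⊥bis P8·P6 via (21.755,28.37): [(42.1608, 32.7425) (29.9593, 24.056) (45, 6.5956) (45, 33.1049)]  |A|=209.4788
9. ⊥bis P8·P7 via (30.815,32.52): [(42.1608, 32.7425) (29.9593, 24.056) (45, 6.5956) (45, 33.1049)]  |A|=209.4788
10. canonical 4-gon: [(42.1608, 32.7425) (29.9593, 24.056) (45, 6.5956) (45, 33.1049)]
11. shoelace: 209.4788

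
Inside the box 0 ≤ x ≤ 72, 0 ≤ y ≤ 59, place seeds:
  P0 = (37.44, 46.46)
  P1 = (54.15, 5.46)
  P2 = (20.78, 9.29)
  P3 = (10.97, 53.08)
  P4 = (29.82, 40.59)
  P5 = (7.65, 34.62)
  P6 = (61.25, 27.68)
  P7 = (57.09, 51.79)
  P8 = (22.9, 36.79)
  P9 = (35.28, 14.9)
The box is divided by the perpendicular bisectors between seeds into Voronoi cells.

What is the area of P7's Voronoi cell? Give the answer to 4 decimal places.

1. box [0,72]×[0,59]: [(0, 0) (72, 0) (72, 59) (0, 59)]
2. ⊥bis P7·P0 via (47.265,49.125): [(60.59, 0) (72, 0) (72, 59) (44.5864, 59)]  |A|=1145.2951
3. ⊥bis P7·P1 via (55.62,28.625): [(52.7766, 28.8054) (72, 27.5856) (72, 59) (44.5864, 59)]  |A|=715.8162
4. ⊥bis P7·P2 via (38.935,30.54): [(52.7766, 28.8054) (72, 27.5856) (72, 59) (44.5864, 59)]  |A|=715.8162
5. ⊥bis P7·P3 via (34.03,52.435): [(52.7766, 28.8054) (72, 27.5856) (72, 59) (44.5864, 59)]  |A|=715.8162
6. ⊥bis P7·P4 via (43.455,46.19): [(52.7766, 28.8054) (72, 27.5856) (72, 59) (44.5864, 59)]  |A|=715.8162
7. ⊥bis P7·P5 via (32.37,43.205): [(52.7766, 28.8054) (72, 27.5856) (72, 59) (44.5864, 59)]  |A|=715.8162
8. ⊥bis P7·P6 via (59.17,39.735): [(50.2304, 38.1925) (72, 41.9487) (72, 59) (44.5864, 59)]  |A|=470.8031
9. ⊥bis P7·P8 via (39.995,44.29): [(50.2304, 38.1925) (72, 41.9487) (72, 59) (44.5864, 59)]  |A|=470.8031
10. ⊥bis P7·P9 via (46.185,33.345): [(50.2304, 38.1925) (72, 41.9487) (72, 59) (44.5864, 59)]  |A|=470.8031
11. canonical 4-gon: [(50.2304, 38.1925) (72, 41.9487) (72, 59) (44.5864, 59)]
12. shoelace: 470.8031

Area of P7's cell: 470.8031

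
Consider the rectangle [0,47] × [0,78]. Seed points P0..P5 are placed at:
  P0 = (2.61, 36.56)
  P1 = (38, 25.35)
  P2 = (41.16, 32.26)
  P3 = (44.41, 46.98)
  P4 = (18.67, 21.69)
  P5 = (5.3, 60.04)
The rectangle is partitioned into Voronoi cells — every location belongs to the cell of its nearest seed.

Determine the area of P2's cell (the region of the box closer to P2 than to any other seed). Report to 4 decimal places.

1. box [0,47]×[0,78]: [(0, 0) (47, 0) (47, 78) (0, 78)]
2. ⊥bis P2·P0 via (21.885,34.41): [(18.0468, 0) (47, 0) (47, 78) (26.7472, 78)]  |A|=1919.0352
3. ⊥bis P2·P1 via (39.58,28.805): [(22.149, 36.7764) (47, 25.4118) (47, 78) (26.7472, 78)]  |A|=1070.8838
4. ⊥bis P2·P3 via (42.785,39.62): [(22.9545, 43.9983) (22.149, 36.7764) (47, 25.4118) (47, 38.6894)]  |A|=253.9475
5. ⊥bis P2·P4 via (29.915,26.975): [(22.9545, 43.9983) (22.755, 42.2095) (26.1735, 34.9359) (47, 25.4118) (47, 38.6894)]  |A|=242.4569
6. ⊥bis P2·P5 via (23.23,46.15): [(22.9545, 43.9983) (22.755, 42.2095) (26.1735, 34.9359) (47, 25.4118) (47, 38.6894)]  |A|=242.4569
7. canonical 5-gon: [(22.9545, 43.9983) (22.755, 42.2095) (26.1735, 34.9359) (47, 25.4118) (47, 38.6894)]
8. shoelace: 242.4569

Area of P2's cell: 242.4569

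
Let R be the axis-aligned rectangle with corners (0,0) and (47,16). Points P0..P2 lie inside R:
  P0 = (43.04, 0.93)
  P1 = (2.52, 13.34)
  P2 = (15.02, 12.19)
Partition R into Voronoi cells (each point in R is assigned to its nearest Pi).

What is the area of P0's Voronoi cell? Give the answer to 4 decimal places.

Area of P0's cell: 278.2612

1. box [0,47]×[0,16]: [(0, 0) (47, 0) (47, 16) (0, 16)]
2. ⊥bis P0·P1 via (22.78,7.135): [(20.5948, 0) (47, 0) (47, 16) (25.4951, 16)]  |A|=383.2812
3. ⊥bis P0·P2 via (29.03,6.56): [(26.3938, 0) (47, 0) (47, 16) (32.8235, 16)]  |A|=278.2612
4. canonical 4-gon: [(26.3938, 0) (47, 0) (47, 16) (32.8235, 16)]
5. shoelace: 278.2612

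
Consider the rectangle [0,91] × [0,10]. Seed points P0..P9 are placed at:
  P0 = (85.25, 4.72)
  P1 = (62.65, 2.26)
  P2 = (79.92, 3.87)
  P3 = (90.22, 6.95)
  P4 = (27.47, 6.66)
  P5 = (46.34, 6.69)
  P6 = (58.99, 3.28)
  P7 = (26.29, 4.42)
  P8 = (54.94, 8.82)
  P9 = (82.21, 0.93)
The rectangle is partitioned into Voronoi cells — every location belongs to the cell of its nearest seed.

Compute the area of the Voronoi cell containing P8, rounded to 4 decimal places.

1. box [0,91]×[0,10]: [(0, 0) (91, 0) (91, 10) (0, 10)]
2. ⊥bis P8·P0 via (70.095,6.77): [(0, 0) (69.1792, 0) (70.5319, 10) (0, 10)]  |A|=698.5557
3. ⊥bis P8·P1 via (58.795,5.54): [(0, 0) (54.0813, 0) (62.5898, 10) (0, 10)]  |A|=583.3554
4. ⊥bis P8·P2 via (67.43,6.345): [(0, 0) (54.0813, 0) (62.5898, 10) (0, 10)]  |A|=583.3554
5. ⊥bis P8·P3 via (72.58,7.885): [(0, 0) (54.0813, 0) (62.5898, 10) (0, 10)]  |A|=583.3554
6. ⊥bis P8·P4 via (41.205,7.74): [(41.8136, 0) (54.0813, 0) (62.5898, 10) (41.0273, 10)]  |A|=169.151
7. ⊥bis P8·P5 via (50.64,7.755): [(52.5607, 0) (54.0813, 0) (62.5898, 10) (50.084, 10)]  |A|=70.132
8. ⊥bis P8·P6 via (56.965,6.05): [(51.9672, 2.3964) (62.3682, 10) (50.084, 10)]  |A|=46.7024
9. ⊥bis P8·P7 via (40.615,6.62): [(51.9672, 2.3964) (62.3682, 10) (50.084, 10)]  |A|=46.7024
10. ⊥bis P8·P9 via (68.575,4.875): [(51.9672, 2.3964) (62.3682, 10) (50.084, 10)]  |A|=46.7024
11. canonical 3-gon: [(51.9672, 2.3964) (62.3682, 10) (50.084, 10)]
12. shoelace: 46.7024

Area of P8's cell: 46.7024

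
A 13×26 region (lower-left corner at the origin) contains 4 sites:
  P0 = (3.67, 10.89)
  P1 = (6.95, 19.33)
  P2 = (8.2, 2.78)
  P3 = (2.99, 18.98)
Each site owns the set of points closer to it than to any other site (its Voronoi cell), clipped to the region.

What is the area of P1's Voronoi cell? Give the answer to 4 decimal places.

Area of P1's cell: 100.2850

1. box [0,13]×[0,26]: [(0, 0) (13, 0) (13, 26) (0, 26)]
2. ⊥bis P1·P0 via (5.31,15.11): [(0, 17.1736) (13, 12.1215) (13, 26) (0, 26)]  |A|=147.582
3. ⊥bis P1·P2 via (7.575,11.055): [(0, 17.1736) (13, 12.1215) (13, 26) (0, 26)]  |A|=147.582
4. ⊥bis P1·P3 via (4.97,19.155): [(5.3281, 15.103) (13, 12.1215) (13, 26) (4.365, 26)]  |A|=100.285
5. canonical 4-gon: [(5.3281, 15.103) (13, 12.1215) (13, 26) (4.365, 26)]
6. shoelace: 100.285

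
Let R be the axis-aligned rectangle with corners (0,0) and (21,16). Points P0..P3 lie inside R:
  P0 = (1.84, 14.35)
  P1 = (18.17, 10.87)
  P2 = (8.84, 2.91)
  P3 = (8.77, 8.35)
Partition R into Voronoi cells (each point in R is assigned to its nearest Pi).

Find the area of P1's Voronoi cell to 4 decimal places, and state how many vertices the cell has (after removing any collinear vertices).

Area of P1's cell: 104.0579 (5 vertices)

1. box [0,21]×[0,16]: [(0, 0) (21, 0) (21, 16) (0, 16)]
2. ⊥bis P1·P0 via (10.005,12.61): [(7.3177, 0) (21, 0) (21, 16) (10.7274, 16)]  |A|=191.6386
3. ⊥bis P1·P2 via (13.505,6.89): [(9.7292, 11.3157) (19.3833, 0) (21, 0) (21, 16) (10.7274, 16)]  |A|=123.3737
4. ⊥bis P1·P3 via (13.47,9.61): [(14.5173, 5.7035) (19.3833, 0) (21, 0) (21, 16) (11.7569, 16)]  |A|=104.0579
5. canonical 5-gon: [(14.5173, 5.7035) (19.3833, 0) (21, 0) (21, 16) (11.7569, 16)]
6. shoelace: 104.0579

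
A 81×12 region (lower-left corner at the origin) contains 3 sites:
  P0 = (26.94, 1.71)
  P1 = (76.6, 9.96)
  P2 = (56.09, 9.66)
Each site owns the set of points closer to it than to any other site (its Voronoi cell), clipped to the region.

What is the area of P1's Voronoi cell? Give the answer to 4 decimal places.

Area of P1's cell: 175.1913

1. box [0,81]×[0,12]: [(0, 0) (81, 0) (81, 12) (0, 12)]
2. ⊥bis P1·P0 via (51.77,5.835): [(52.7394, 0) (81, 0) (81, 12) (50.7458, 12)]  |A|=351.0889
3. ⊥bis P1·P2 via (66.345,9.81): [(66.4885, 0) (81, 0) (81, 12) (66.313, 12)]  |A|=175.1913
4. canonical 4-gon: [(66.4885, 0) (81, 0) (81, 12) (66.313, 12)]
5. shoelace: 175.1913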